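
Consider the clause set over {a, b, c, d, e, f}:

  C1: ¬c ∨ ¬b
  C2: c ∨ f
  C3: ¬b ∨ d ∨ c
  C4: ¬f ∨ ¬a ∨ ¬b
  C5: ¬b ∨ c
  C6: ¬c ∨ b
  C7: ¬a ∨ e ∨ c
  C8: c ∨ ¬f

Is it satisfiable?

Try c = False.
From the singleton clause (f), f = True.
That conflicts with the unit clause (¬f).
Backtrack on c: now try c = True.
From the singleton clause (¬b), b = False.
That conflicts with the unit clause (b).
Both values of c lead to a conflict.
No assignment satisfies every clause.

Unsatisfiable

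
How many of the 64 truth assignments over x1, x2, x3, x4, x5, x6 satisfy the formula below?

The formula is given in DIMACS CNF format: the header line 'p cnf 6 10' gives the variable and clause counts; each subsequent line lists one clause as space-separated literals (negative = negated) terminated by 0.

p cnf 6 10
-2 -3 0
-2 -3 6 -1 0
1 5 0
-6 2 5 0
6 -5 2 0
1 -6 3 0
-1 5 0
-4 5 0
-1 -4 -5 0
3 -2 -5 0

There are 2^6 = 64 truth assignments over (x1, x2, x3, x4, x5, x6).
Split on x5. With x5 = True, the clauses containing x5 are satisfied and ¬x5 drops from the rest; 4 of the 2^5 = 32 assignments to the other variables satisfy what remains.
With x5 = False, by the same count on the reduced clause set, 0 assignments work.
(One model: x1=F, x2=F, x3=T, x4=F, x5=T, x6=T.)
Total: 4 + 0 = 4.

4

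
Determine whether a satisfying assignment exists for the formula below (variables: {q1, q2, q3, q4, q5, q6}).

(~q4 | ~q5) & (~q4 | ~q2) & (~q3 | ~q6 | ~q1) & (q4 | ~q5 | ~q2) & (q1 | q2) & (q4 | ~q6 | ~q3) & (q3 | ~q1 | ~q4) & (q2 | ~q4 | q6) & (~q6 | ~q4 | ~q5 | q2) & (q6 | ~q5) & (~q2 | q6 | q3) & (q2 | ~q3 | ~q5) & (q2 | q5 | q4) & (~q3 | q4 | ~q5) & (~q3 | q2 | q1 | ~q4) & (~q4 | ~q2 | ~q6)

Case q4 = 0:
Case q5 = 0:
Unit clause (q2) forces q2 = 1.
Case q6 = 1:
Unit clause (~q3) forces q3 = 0.
No clause remains; q1 is free.
A satisfying assignment: q1: 0; q2: 1; q3: 0; q4: 0; q5: 0; q6: 1.

Satisfiable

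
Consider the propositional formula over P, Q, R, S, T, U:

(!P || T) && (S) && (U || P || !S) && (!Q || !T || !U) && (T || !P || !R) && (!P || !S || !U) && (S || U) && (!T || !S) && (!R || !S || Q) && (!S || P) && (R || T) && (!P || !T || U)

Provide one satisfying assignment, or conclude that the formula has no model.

The clause (S) is unit, so S = true.
The clause (!T) is unit, so T = false.
The clause (!P) is unit, so P = false.
Now (P) is unsatisfied and unit — conflict.

UNSATISFIABLE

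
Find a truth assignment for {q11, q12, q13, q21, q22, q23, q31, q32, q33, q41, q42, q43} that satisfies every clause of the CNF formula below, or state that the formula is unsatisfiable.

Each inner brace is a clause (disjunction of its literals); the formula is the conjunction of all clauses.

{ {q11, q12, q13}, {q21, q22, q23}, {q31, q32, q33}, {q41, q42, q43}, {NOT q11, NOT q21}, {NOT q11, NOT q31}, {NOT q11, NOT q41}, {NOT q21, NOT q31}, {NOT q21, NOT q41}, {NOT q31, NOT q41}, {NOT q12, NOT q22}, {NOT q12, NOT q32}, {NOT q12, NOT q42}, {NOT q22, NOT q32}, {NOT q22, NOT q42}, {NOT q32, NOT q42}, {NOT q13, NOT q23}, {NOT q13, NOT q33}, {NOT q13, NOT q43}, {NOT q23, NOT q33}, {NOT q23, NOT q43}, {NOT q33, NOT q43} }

Try q11 = false.
Try q12 = true.
The clause (NOT q22) is unit, so q22 = false.
The clause (NOT q32) is unit, so q32 = false.
The clause (NOT q42) is unit, so q42 = false.
Try q21 = true.
The clause (NOT q31) is unit, so q31 = false.
The clause (q33) is unit, so q33 = true.
The clause (NOT q41) is unit, so q41 = false.
The clause (q43) is unit, so q43 = true.
But (NOT q43) is also a unit clause — contradiction.
So q21 must be the other value — set q21 = false.
The clause (q23) is unit, so q23 = true.
The clause (NOT q13) is unit, so q13 = false.
The clause (NOT q33) is unit, so q33 = false.
The clause (q31) is unit, so q31 = true.
The clause (NOT q41) is unit, so q41 = false.
The clause (q43) is unit, so q43 = true.
But (NOT q43) is also a unit clause — contradiction.
Both values of q21 lead to a conflict.
So q12 must be the other value — set q12 = false.
The clause (q13) is unit, so q13 = true.
The clause (NOT q23) is unit, so q23 = false.
The clause (NOT q33) is unit, so q33 = false.
The clause (NOT q43) is unit, so q43 = false.
Try q21 = true.
The clause (NOT q31) is unit, so q31 = false.
The clause (q32) is unit, so q32 = true.
The clause (NOT q41) is unit, so q41 = false.
The clause (q42) is unit, so q42 = true.
But (NOT q42) is also a unit clause — contradiction.
So q21 must be the other value — set q21 = false.
The clause (q22) is unit, so q22 = true.
The clause (NOT q32) is unit, so q32 = false.
The clause (q31) is unit, so q31 = true.
The clause (NOT q41) is unit, so q41 = false.
The clause (q42) is unit, so q42 = true.
But (NOT q42) is also a unit clause — contradiction.
Both values of q21 lead to a conflict.
Both values of q12 lead to a conflict.
So q11 must be the other value — set q11 = true.
The clause (NOT q21) is unit, so q21 = false.
The clause (NOT q31) is unit, so q31 = false.
The clause (NOT q41) is unit, so q41 = false.
Try q22 = true.
The clause (NOT q12) is unit, so q12 = false.
The clause (NOT q32) is unit, so q32 = false.
The clause (q33) is unit, so q33 = true.
The clause (NOT q42) is unit, so q42 = false.
The clause (q43) is unit, so q43 = true.
But (NOT q43) is also a unit clause — contradiction.
So q22 must be the other value — set q22 = false.
The clause (q23) is unit, so q23 = true.
The clause (NOT q13) is unit, so q13 = false.
The clause (NOT q33) is unit, so q33 = false.
The clause (q32) is unit, so q32 = true.
The clause (NOT q12) is unit, so q12 = false.
The clause (NOT q42) is unit, so q42 = false.
The clause (q43) is unit, so q43 = true.
But (NOT q43) is also a unit clause — contradiction.
Both values of q22 lead to a conflict.
Both values of q11 lead to a conflict.

UNSATISFIABLE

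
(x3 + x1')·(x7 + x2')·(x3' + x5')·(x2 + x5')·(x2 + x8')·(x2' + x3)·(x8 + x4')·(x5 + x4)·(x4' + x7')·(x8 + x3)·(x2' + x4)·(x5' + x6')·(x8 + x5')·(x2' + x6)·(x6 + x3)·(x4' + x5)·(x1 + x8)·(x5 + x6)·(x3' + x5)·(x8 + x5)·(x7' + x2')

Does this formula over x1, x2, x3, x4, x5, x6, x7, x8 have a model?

Unsatisfiable

Try x3 = 1.
The clause (x5') is unit, so x5 = 0.
But (x5) is also a unit clause — contradiction.
So x3 must be the other value — set x3 = 0.
The clause (x1') is unit, so x1 = 0.
The clause (x2') is unit, so x2 = 0.
The clause (x5') is unit, so x5 = 0.
The clause (x8') is unit, so x8 = 0.
But (x8) is also a unit clause — contradiction.
Both values of x3 lead to a conflict.
No assignment satisfies every clause.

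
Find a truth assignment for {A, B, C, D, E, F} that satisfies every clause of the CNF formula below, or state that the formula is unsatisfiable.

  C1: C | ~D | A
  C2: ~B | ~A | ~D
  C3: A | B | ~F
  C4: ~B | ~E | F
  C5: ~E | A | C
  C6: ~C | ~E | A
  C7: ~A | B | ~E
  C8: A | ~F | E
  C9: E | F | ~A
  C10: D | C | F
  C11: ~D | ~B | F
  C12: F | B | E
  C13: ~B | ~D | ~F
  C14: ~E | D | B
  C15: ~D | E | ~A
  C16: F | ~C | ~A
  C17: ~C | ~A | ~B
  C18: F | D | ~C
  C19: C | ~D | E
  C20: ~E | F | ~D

A: 1,  B: 1,  C: 0,  D: 0,  E: 1,  F: 1

Case C = 0:
Case D = 0:
(F) alone gives F = 1.
Case A = 1:
Case B = 1:
Every clause is now satisfied; E is unconstrained.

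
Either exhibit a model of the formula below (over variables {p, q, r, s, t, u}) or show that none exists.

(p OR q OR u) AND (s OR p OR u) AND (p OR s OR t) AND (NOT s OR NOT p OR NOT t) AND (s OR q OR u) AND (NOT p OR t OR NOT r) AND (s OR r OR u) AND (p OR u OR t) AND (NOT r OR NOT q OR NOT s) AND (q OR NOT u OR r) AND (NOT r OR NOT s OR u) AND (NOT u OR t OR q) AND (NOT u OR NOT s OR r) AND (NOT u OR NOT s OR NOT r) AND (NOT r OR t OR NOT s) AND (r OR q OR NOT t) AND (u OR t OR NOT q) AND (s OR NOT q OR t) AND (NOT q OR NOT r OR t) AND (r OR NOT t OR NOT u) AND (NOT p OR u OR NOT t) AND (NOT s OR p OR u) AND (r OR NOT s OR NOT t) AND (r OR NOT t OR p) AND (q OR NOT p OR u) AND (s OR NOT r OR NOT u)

Suppose p = true.
Suppose s = false.
Suppose q = true.
(t) alone gives t = true.
(u) alone gives u = true.
(r) alone gives r = true.
That conflicts with the unit clause (NOT r).
Backtrack on q: now try q = false.
(u) alone gives u = true.
(r) alone gives r = true.
That conflicts with the unit clause (NOT r).
Either choice for q ends in contradiction.
Backtrack on s: now try s = true.
(NOT t) alone gives t = false.
(NOT r) alone gives r = false.
(NOT u) alone gives u = false.
(NOT q) alone gives q = false.
That conflicts with the unit clause (q).
Either choice for s ends in contradiction.
Backtrack on p: now try p = false.
Suppose q = true.
Suppose s = true.
(NOT r) alone gives r = false.
(NOT u) alone gives u = false.
That conflicts with the unit clause (u).
Backtrack on s: now try s = false.
(u) alone gives u = true.
(t) alone gives t = true.
(r) alone gives r = true.
That conflicts with the unit clause (NOT r).
Either choice for s ends in contradiction.
Backtrack on q: now try q = false.
(u) alone gives u = true.
(r) alone gives r = true.
(t) alone gives t = true.
(NOT s) alone gives s = false.
That conflicts with the unit clause (s).
Either choice for q ends in contradiction.
Either choice for p ends in contradiction.

UNSATISFIABLE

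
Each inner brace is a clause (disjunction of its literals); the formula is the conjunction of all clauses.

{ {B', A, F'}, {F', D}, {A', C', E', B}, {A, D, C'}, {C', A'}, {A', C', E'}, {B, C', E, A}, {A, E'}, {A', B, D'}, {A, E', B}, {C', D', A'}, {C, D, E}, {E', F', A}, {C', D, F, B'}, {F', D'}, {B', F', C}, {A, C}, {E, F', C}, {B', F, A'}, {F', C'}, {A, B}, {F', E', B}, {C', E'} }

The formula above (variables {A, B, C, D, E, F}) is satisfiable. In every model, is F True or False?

Suppose F = 1.
Unit clause (D) forces D = 1.
Now (D') is unsatisfied and unit — conflict.
So every satisfying assignment has F = False.

False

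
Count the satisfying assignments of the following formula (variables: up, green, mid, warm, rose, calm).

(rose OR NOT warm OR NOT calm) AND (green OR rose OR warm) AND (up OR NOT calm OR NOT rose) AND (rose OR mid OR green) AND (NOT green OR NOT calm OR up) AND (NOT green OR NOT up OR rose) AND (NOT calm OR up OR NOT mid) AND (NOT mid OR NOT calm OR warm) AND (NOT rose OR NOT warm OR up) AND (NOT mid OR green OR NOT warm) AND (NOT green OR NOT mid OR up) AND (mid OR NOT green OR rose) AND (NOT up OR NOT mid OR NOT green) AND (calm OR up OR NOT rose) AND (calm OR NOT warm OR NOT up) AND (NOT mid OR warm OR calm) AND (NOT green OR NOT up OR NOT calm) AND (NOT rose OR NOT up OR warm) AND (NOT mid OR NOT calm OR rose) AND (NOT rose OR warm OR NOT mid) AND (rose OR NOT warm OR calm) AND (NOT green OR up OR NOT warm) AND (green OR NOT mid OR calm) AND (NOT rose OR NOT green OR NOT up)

There are 2^6 = 64 truth assignments over (up, green, mid, warm, rose, calm).
Split on calm. With calm = true, the clauses containing calm are satisfied and NOT calm drops from the rest; 1 of the 2^5 = 32 assignments to the other variables satisfy what remains.
With calm = false, by the same count on the reduced clause set, 0 assignments work.
(One model: up=T, green=F, mid=F, warm=T, rose=T, calm=T.)
Total: 1 + 0 = 1.

1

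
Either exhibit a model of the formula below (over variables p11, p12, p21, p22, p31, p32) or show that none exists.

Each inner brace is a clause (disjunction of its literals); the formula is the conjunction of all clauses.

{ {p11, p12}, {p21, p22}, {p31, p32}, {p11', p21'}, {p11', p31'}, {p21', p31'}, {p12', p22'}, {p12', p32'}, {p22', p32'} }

Branch on p11: set p11 = 1.
The clause (p21') is unit, so p21 = 0.
The clause (p22) is unit, so p22 = 1.
The clause (p31') is unit, so p31 = 0.
The clause (p32) is unit, so p32 = 1.
Now (p32') is unsatisfied and unit — conflict.
Undo p11 and try p11 = 0.
The clause (p12) is unit, so p12 = 1.
The clause (p22') is unit, so p22 = 0.
The clause (p21) is unit, so p21 = 1.
The clause (p31') is unit, so p31 = 0.
The clause (p32) is unit, so p32 = 1.
Now (p32') is unsatisfied and unit — conflict.
Both values of p11 lead to a conflict.

UNSATISFIABLE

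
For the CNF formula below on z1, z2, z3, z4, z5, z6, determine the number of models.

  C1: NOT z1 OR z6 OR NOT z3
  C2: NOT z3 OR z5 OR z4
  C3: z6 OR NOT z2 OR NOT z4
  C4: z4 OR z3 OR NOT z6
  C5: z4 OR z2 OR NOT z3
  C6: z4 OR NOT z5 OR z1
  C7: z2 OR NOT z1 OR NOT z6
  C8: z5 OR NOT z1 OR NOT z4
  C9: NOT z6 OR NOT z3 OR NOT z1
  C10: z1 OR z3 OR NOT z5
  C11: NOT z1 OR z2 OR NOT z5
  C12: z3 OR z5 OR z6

10

There are 2^6 = 64 truth assignments over (z1, z2, z3, z4, z5, z6).
Split on z6. With z6 = true, the clauses containing z6 are satisfied and NOT z6 drops from the rest; 7 of the 2^5 = 32 assignments to the other variables satisfy what remains.
With z6 = false, by the same count on the reduced clause set, 3 assignments work.
Total: 7 + 3 = 10.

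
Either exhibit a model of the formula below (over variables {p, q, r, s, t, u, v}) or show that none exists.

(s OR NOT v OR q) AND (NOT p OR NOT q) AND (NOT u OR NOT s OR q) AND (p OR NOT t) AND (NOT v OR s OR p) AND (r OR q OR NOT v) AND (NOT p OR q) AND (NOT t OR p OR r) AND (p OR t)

Case p = false:
From the singleton clause (NOT t), t = false.
But (t) is also a unit clause — contradiction.
That branch fails; take p = true instead.
From the singleton clause (NOT q), q = false.
But (q) is also a unit clause — contradiction.
Both values of p lead to a conflict.

UNSATISFIABLE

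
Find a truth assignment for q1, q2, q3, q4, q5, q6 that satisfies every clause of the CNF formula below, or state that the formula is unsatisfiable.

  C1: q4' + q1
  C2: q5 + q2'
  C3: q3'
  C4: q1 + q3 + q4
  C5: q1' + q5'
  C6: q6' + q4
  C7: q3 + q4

From the singleton clause (q3'), q3 = 0.
From the singleton clause (q4), q4 = 1.
From the singleton clause (q1), q1 = 1.
From the singleton clause (q5'), q5 = 0.
From the singleton clause (q2'), q2 = 0.
No clause remains; q6 is free.

q1: 1,  q2: 0,  q3: 0,  q4: 1,  q5: 0,  q6: 0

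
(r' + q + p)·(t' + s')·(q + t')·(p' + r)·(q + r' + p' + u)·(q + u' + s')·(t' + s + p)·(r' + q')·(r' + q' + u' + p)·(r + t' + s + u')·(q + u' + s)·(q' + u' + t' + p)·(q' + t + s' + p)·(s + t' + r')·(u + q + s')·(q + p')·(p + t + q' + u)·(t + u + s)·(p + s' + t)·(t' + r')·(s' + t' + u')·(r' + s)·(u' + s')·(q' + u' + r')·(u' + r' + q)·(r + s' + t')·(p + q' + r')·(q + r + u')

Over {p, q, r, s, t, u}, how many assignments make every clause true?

There are 2^6 = 64 truth assignments over (p, q, r, s, t, u).
Split on p. With p = 1, the clauses containing p are satisfied and p' drops from the rest; 0 of the 2^5 = 32 assignments to the other variables satisfy what remains.
With p = 0, by the same count on the reduced clause set, 1 assignment works.
Total: 0 + 1 = 1.

1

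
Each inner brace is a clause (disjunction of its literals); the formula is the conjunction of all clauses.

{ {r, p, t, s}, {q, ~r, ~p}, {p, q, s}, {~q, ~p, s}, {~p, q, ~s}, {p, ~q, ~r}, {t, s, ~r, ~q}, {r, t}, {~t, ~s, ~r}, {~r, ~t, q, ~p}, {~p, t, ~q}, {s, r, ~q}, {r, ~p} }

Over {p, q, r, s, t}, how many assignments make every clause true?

3

There are 2^5 = 32 truth assignments over (p, q, r, s, t).
Split on r. With r = 1, the clauses containing r are satisfied and ~r drops from the rest; 1 of the 2^4 = 16 assignments to the other variables satisfy what remains.
With r = 0, by the same count on the reduced clause set, 2 assignments work.
Total: 1 + 2 = 3.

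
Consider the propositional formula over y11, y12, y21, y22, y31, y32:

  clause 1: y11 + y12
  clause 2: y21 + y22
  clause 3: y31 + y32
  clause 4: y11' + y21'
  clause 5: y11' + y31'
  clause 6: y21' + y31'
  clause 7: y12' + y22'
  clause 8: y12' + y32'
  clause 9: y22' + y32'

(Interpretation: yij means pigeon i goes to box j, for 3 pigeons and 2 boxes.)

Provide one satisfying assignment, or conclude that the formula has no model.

Branch on y11: set y11 = 1.
The clause (y21') is unit, so y21 = 0.
The clause (y22) is unit, so y22 = 1.
The clause (y31') is unit, so y31 = 0.
The clause (y32) is unit, so y32 = 1.
Now (y32') is unsatisfied and unit — conflict.
So y11 must be the other value — set y11 = 0.
The clause (y12) is unit, so y12 = 1.
The clause (y22') is unit, so y22 = 0.
The clause (y21) is unit, so y21 = 1.
The clause (y31') is unit, so y31 = 0.
The clause (y32) is unit, so y32 = 1.
Now (y32') is unsatisfied and unit — conflict.
Neither y11 = 1 nor y11 = 0 works.

UNSATISFIABLE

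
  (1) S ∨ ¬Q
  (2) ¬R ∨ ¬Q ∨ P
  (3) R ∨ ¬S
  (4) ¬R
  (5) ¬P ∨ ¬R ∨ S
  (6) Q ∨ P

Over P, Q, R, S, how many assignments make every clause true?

1

There are 2^4 = 16 truth assignments over (P, Q, R, S).
Split on R. With R = True, the clauses containing R are satisfied and ¬R drops from the rest; 0 of the 2^3 = 8 assignments to the other variables satisfy what remains.
With R = False, by the same count on the reduced clause set, 1 assignment works.
Total: 0 + 1 = 1.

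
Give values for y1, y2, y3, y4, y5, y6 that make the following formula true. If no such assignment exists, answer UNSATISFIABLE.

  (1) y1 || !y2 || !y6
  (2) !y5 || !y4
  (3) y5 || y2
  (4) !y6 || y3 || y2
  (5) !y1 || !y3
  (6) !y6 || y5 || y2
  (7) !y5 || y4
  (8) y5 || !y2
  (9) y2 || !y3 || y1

UNSATISFIABLE

Try y5 = false.
Unit clause (y2) forces y2 = true.
But (!y2) is also a unit clause — contradiction.
That branch fails; take y5 = true instead.
Unit clause (!y4) forces y4 = false.
But (y4) is also a unit clause — contradiction.
Neither y5 = true nor y5 = false works.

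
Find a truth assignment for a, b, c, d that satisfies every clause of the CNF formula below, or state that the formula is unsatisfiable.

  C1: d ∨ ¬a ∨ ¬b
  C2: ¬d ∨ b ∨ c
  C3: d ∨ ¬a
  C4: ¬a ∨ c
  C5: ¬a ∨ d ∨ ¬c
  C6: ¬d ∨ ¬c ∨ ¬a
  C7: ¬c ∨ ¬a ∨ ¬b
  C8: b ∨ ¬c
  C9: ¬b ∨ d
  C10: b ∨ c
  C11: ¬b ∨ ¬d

UNSATISFIABLE

Try d = True.
The clause (¬b) is unit, so b = False.
The clause (c) is unit, so c = True.
Now (¬c) is unsatisfied and unit — conflict.
That branch fails; take d = False instead.
The clause (¬a) is unit, so a = False.
The clause (¬b) is unit, so b = False.
The clause (¬c) is unit, so c = False.
Now (c) is unsatisfied and unit — conflict.
Neither d = True nor d = False works.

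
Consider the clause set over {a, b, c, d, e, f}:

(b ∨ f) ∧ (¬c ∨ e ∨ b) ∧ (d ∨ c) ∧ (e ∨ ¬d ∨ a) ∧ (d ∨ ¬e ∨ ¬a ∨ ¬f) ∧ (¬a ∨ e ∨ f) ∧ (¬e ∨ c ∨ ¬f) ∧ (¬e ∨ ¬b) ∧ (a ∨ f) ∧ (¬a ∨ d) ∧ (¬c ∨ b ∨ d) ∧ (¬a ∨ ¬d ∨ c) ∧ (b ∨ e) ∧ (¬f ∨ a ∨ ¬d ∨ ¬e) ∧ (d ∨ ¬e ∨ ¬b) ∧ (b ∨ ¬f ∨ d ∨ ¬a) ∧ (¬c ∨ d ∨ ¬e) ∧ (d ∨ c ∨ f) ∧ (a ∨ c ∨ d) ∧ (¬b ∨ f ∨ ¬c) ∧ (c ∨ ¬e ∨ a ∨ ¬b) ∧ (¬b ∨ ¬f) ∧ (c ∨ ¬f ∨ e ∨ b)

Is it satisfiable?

Branch on b: set b = False.
The clause (f) is unit, so f = True.
The clause (e) is unit, so e = True.
The clause (c) is unit, so c = True.
The clause (d) is unit, so d = True.
The clause (a) is unit, so a = True.
This assignment satisfies each clause.
A satisfying assignment: a ↦ True,  b ↦ False,  c ↦ True,  d ↦ True,  e ↦ True,  f ↦ True.

Yes, satisfiable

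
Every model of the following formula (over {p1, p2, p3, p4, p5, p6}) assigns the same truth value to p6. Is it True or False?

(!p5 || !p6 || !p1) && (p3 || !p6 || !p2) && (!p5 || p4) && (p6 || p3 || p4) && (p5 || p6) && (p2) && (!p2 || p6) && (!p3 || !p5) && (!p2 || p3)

True

Suppose p6 = false.
(p5) alone gives p5 = true.
(p4) alone gives p4 = true.
(p2) alone gives p2 = true.
Now (!p2) is unsatisfied and unit — conflict.
So every satisfying assignment has p6 = True.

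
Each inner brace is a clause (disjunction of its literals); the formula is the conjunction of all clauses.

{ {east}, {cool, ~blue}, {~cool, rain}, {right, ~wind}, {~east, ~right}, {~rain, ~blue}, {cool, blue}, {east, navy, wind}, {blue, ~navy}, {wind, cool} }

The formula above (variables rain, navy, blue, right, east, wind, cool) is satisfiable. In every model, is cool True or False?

Suppose cool = 0.
From the singleton clause (east), east = 1.
From the singleton clause (~blue), blue = 0.
That conflicts with the unit clause (blue).
So every satisfying assignment has cool = True.

True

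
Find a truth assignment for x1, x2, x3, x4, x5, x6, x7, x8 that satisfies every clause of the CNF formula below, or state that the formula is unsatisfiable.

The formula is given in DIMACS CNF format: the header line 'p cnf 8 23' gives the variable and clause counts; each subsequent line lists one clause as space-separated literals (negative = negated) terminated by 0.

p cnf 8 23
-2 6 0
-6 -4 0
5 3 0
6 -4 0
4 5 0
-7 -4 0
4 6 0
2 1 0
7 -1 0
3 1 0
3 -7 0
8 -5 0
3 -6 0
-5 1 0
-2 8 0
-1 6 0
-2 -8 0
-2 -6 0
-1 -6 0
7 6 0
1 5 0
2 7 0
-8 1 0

UNSATISFIABLE

Suppose x2 = False.
The clause (x1) is unit, so x1 = True.
The clause (x7) is unit, so x7 = True.
The clause (¬x4) is unit, so x4 = False.
The clause (x5) is unit, so x5 = True.
The clause (x6) is unit, so x6 = True.
That conflicts with the unit clause (¬x6).
Undo x2 and try x2 = True.
The clause (x6) is unit, so x6 = True.
That conflicts with the unit clause (¬x6).
Neither x2 = True nor x2 = False works.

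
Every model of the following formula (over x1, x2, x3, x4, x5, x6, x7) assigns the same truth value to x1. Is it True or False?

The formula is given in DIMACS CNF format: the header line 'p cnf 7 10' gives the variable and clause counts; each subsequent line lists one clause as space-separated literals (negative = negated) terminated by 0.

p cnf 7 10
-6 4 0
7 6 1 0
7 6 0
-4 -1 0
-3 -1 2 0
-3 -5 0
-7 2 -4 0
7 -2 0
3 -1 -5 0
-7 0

False

Suppose x1 = True.
Unit clause (¬x4) forces x4 = False.
Unit clause (¬x6) forces x6 = False.
Unit clause (x7) forces x7 = True.
But (¬x7) is also a unit clause — contradiction.
So every satisfying assignment has x1 = False.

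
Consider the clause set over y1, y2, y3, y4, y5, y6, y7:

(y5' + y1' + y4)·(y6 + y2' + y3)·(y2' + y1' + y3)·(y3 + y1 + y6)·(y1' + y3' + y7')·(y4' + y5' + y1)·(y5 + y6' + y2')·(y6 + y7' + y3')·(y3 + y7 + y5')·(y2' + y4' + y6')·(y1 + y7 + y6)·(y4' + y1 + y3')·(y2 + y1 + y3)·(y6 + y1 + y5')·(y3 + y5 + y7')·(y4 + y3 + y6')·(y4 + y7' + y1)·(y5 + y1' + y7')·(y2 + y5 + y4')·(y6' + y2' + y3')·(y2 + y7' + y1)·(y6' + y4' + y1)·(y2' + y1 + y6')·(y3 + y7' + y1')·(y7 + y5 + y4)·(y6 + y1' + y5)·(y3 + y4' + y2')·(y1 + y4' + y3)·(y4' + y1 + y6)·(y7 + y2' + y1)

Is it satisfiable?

Suppose y5 = 1.
Suppose y1 = 1.
Unit clause (y4) forces y4 = 1.
Suppose y2 = 0.
Suppose y3 = 1.
Unit clause (y7') forces y7 = 0.
Every clause is now satisfied; y6 is unconstrained.
A satisfying assignment: y1: 1,  y2: 0,  y3: 1,  y4: 1,  y5: 1,  y6: 1,  y7: 0.

Satisfiable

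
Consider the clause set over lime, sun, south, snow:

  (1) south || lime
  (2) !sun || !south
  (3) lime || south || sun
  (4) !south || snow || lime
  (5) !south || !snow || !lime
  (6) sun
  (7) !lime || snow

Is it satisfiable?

Unit clause (sun) forces sun = true.
Unit clause (!south) forces south = false.
Unit clause (lime) forces lime = true.
Unit clause (snow) forces snow = true.
Every clause now holds.
A satisfying assignment: lime: true, sun: true, south: false, snow: true.

Yes, satisfiable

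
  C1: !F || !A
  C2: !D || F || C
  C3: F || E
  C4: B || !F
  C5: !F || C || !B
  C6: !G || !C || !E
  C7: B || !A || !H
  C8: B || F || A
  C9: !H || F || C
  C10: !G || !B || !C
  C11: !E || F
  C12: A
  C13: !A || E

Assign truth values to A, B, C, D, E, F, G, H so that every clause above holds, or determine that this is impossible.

(A) alone gives A = true.
(!F) alone gives F = false.
(E) alone gives E = true.
Now (!E) is unsatisfied and unit — conflict.

UNSATISFIABLE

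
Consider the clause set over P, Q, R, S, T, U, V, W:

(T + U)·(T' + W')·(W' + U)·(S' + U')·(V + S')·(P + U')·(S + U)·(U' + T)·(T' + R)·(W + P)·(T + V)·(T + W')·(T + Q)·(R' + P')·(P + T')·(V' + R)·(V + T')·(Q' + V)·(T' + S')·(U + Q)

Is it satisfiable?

No, unsatisfiable

Suppose T = 1.
From the singleton clause (W'), W = 0.
From the singleton clause (R), R = 1.
From the singleton clause (P), P = 1.
But (P') is also a unit clause — contradiction.
Backtrack on T: now try T = 0.
From the singleton clause (U), U = 1.
But (U') is also a unit clause — contradiction.
Neither T = 1 nor T = 0 works.
No assignment satisfies every clause.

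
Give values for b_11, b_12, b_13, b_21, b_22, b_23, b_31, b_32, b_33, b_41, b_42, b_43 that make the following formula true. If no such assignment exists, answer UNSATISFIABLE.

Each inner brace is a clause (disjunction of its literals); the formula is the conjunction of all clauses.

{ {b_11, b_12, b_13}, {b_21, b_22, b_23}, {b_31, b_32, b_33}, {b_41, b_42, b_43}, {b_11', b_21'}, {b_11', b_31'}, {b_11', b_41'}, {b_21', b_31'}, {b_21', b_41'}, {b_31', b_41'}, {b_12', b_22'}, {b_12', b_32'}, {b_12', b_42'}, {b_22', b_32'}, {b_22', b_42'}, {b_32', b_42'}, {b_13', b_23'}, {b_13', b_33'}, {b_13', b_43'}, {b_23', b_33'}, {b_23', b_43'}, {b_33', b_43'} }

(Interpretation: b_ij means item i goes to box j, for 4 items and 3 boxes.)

UNSATISFIABLE

Branch on b_11: set b_11 = 0.
Branch on b_12: set b_12 = 1.
From the singleton clause (b_22'), b_22 = 0.
From the singleton clause (b_32'), b_32 = 0.
From the singleton clause (b_42'), b_42 = 0.
Branch on b_21: set b_21 = 1.
From the singleton clause (b_31'), b_31 = 0.
From the singleton clause (b_33), b_33 = 1.
From the singleton clause (b_41'), b_41 = 0.
From the singleton clause (b_43), b_43 = 1.
That conflicts with the unit clause (b_43').
Backtrack on b_21: now try b_21 = 0.
From the singleton clause (b_23), b_23 = 1.
From the singleton clause (b_13'), b_13 = 0.
From the singleton clause (b_33'), b_33 = 0.
From the singleton clause (b_31), b_31 = 1.
From the singleton clause (b_41'), b_41 = 0.
From the singleton clause (b_43), b_43 = 1.
That conflicts with the unit clause (b_43').
Both values of b_21 lead to a conflict.
Backtrack on b_12: now try b_12 = 0.
From the singleton clause (b_13), b_13 = 1.
From the singleton clause (b_23'), b_23 = 0.
From the singleton clause (b_33'), b_33 = 0.
From the singleton clause (b_43'), b_43 = 0.
Branch on b_21: set b_21 = 1.
From the singleton clause (b_31'), b_31 = 0.
From the singleton clause (b_32), b_32 = 1.
From the singleton clause (b_41'), b_41 = 0.
From the singleton clause (b_42), b_42 = 1.
That conflicts with the unit clause (b_42').
Backtrack on b_21: now try b_21 = 0.
From the singleton clause (b_22), b_22 = 1.
From the singleton clause (b_32'), b_32 = 0.
From the singleton clause (b_31), b_31 = 1.
From the singleton clause (b_41'), b_41 = 0.
From the singleton clause (b_42), b_42 = 1.
That conflicts with the unit clause (b_42').
Both values of b_21 lead to a conflict.
Both values of b_12 lead to a conflict.
Backtrack on b_11: now try b_11 = 1.
From the singleton clause (b_21'), b_21 = 0.
From the singleton clause (b_31'), b_31 = 0.
From the singleton clause (b_41'), b_41 = 0.
Branch on b_22: set b_22 = 1.
From the singleton clause (b_12'), b_12 = 0.
From the singleton clause (b_32'), b_32 = 0.
From the singleton clause (b_33), b_33 = 1.
From the singleton clause (b_42'), b_42 = 0.
From the singleton clause (b_43), b_43 = 1.
That conflicts with the unit clause (b_43').
Backtrack on b_22: now try b_22 = 0.
From the singleton clause (b_23), b_23 = 1.
From the singleton clause (b_13'), b_13 = 0.
From the singleton clause (b_33'), b_33 = 0.
From the singleton clause (b_32), b_32 = 1.
From the singleton clause (b_12'), b_12 = 0.
From the singleton clause (b_42'), b_42 = 0.
From the singleton clause (b_43), b_43 = 1.
That conflicts with the unit clause (b_43').
Both values of b_22 lead to a conflict.
Both values of b_11 lead to a conflict.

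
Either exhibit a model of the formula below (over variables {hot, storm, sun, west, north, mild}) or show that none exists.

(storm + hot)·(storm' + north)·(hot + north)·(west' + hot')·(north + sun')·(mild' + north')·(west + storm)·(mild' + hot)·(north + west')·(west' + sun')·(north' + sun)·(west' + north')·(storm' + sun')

Try storm = 1.
From the singleton clause (north), north = 1.
From the singleton clause (mild'), mild = 0.
From the singleton clause (sun), sun = 1.
Now (sun') is unsatisfied and unit — conflict.
That branch fails; take storm = 0 instead.
From the singleton clause (hot), hot = 1.
From the singleton clause (west'), west = 0.
Now (west) is unsatisfied and unit — conflict.
Neither storm = 1 nor storm = 0 works.

UNSATISFIABLE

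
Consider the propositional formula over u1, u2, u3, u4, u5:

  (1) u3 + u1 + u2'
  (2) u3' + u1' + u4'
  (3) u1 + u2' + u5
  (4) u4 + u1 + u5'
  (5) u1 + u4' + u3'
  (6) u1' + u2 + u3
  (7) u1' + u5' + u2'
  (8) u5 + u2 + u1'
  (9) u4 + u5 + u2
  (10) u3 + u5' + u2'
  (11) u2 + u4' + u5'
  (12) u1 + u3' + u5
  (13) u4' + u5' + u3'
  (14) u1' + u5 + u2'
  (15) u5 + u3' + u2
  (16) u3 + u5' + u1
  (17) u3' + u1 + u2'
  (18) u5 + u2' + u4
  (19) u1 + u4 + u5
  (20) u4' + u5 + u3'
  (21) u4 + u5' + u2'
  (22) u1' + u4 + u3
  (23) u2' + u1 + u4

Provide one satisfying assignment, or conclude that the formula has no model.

u1: 1,  u2: 0,  u3: 1,  u4: 0,  u5: 1

Suppose u3 = 1.
Suppose u1 = 1.
From the singleton clause (u4'), u4 = 0.
Suppose u5 = 1.
From the singleton clause (u2'), u2 = 0.
This assignment satisfies each clause.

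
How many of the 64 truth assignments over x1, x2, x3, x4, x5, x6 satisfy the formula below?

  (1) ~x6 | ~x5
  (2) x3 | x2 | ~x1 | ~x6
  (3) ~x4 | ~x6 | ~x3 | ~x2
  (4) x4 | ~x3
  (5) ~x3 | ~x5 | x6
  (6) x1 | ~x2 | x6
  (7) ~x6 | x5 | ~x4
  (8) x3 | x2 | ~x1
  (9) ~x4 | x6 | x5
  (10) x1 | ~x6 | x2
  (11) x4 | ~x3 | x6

8

There are 2^6 = 64 truth assignments over (x1, x2, x3, x4, x5, x6).
Split on x4. With x4 = 1, the clauses containing x4 are satisfied and ~x4 drops from the rest; 2 of the 2^5 = 32 assignments to the other variables satisfy what remains.
With x4 = 0, by the same count on the reduced clause set, 6 assignments work.
(One model: x1=F, x2=F, x3=F, x4=F, x5=F, x6=F.)
Total: 2 + 6 = 8.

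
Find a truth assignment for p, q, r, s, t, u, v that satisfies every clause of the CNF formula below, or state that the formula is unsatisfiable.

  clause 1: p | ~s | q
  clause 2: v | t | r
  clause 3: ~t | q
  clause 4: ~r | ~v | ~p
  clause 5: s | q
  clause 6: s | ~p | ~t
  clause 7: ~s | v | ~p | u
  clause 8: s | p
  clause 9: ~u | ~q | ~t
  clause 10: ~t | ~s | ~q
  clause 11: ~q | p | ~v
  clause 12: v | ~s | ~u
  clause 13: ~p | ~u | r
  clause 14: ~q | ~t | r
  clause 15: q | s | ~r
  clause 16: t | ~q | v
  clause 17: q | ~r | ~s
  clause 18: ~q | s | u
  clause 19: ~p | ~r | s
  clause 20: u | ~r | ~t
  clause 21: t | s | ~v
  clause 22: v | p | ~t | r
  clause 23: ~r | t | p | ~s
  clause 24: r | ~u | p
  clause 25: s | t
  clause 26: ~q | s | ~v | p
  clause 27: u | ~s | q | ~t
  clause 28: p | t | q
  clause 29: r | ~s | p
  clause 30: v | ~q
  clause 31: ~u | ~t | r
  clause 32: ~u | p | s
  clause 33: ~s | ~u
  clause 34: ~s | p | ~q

p: 1,  q: 0,  r: 0,  s: 1,  t: 0,  u: 0,  v: 1

Case t = 0:
The clause (s) is unit, so s = 1.
The clause (~u) is unit, so u = 0.
Case p = 1:
The clause (v) is unit, so v = 1.
The clause (~r) is unit, so r = 0.
All clauses hold; q can take either value.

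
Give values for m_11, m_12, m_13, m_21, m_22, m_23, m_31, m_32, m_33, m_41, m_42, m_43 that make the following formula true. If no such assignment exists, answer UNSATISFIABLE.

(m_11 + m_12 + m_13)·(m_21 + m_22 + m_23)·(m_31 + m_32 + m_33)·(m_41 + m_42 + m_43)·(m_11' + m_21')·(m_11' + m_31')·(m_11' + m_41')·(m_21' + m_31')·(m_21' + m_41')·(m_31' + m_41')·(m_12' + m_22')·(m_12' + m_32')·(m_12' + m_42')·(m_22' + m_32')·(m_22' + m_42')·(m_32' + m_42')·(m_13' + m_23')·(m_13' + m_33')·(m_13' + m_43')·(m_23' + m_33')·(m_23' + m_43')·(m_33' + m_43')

UNSATISFIABLE

Try m_11 = 0.
Try m_12 = 1.
The clause (m_22') is unit, so m_22 = 0.
The clause (m_32') is unit, so m_32 = 0.
The clause (m_42') is unit, so m_42 = 0.
Try m_21 = 1.
The clause (m_31') is unit, so m_31 = 0.
The clause (m_33) is unit, so m_33 = 1.
The clause (m_41') is unit, so m_41 = 0.
The clause (m_43) is unit, so m_43 = 1.
Now (m_43') is unsatisfied and unit — conflict.
Backtrack on m_21: now try m_21 = 0.
The clause (m_23) is unit, so m_23 = 1.
The clause (m_13') is unit, so m_13 = 0.
The clause (m_33') is unit, so m_33 = 0.
The clause (m_31) is unit, so m_31 = 1.
The clause (m_41') is unit, so m_41 = 0.
The clause (m_43) is unit, so m_43 = 1.
Now (m_43') is unsatisfied and unit — conflict.
Either choice for m_21 ends in contradiction.
Backtrack on m_12: now try m_12 = 0.
The clause (m_13) is unit, so m_13 = 1.
The clause (m_23') is unit, so m_23 = 0.
The clause (m_33') is unit, so m_33 = 0.
The clause (m_43') is unit, so m_43 = 0.
Try m_21 = 1.
The clause (m_31') is unit, so m_31 = 0.
The clause (m_32) is unit, so m_32 = 1.
The clause (m_41') is unit, so m_41 = 0.
The clause (m_42) is unit, so m_42 = 1.
Now (m_42') is unsatisfied and unit — conflict.
Backtrack on m_21: now try m_21 = 0.
The clause (m_22) is unit, so m_22 = 1.
The clause (m_32') is unit, so m_32 = 0.
The clause (m_31) is unit, so m_31 = 1.
The clause (m_41') is unit, so m_41 = 0.
The clause (m_42) is unit, so m_42 = 1.
Now (m_42') is unsatisfied and unit — conflict.
Either choice for m_21 ends in contradiction.
Either choice for m_12 ends in contradiction.
Backtrack on m_11: now try m_11 = 1.
The clause (m_21') is unit, so m_21 = 0.
The clause (m_31') is unit, so m_31 = 0.
The clause (m_41') is unit, so m_41 = 0.
Try m_22 = 1.
The clause (m_12') is unit, so m_12 = 0.
The clause (m_32') is unit, so m_32 = 0.
The clause (m_33) is unit, so m_33 = 1.
The clause (m_42') is unit, so m_42 = 0.
The clause (m_43) is unit, so m_43 = 1.
Now (m_43') is unsatisfied and unit — conflict.
Backtrack on m_22: now try m_22 = 0.
The clause (m_23) is unit, so m_23 = 1.
The clause (m_13') is unit, so m_13 = 0.
The clause (m_33') is unit, so m_33 = 0.
The clause (m_32) is unit, so m_32 = 1.
The clause (m_12') is unit, so m_12 = 0.
The clause (m_42') is unit, so m_42 = 0.
The clause (m_43) is unit, so m_43 = 1.
Now (m_43') is unsatisfied and unit — conflict.
Either choice for m_22 ends in contradiction.
Either choice for m_11 ends in contradiction.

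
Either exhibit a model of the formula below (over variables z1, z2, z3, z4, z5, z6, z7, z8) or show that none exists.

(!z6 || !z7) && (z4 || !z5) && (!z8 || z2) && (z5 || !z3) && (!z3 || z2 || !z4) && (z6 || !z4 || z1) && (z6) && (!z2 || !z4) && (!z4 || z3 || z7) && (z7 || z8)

z1: true, z2: true, z3: false, z4: false, z5: false, z6: true, z7: false, z8: true

Unit clause (z6) forces z6 = true.
Unit clause (!z7) forces z7 = false.
Unit clause (z8) forces z8 = true.
Unit clause (z2) forces z2 = true.
Unit clause (!z4) forces z4 = false.
Unit clause (!z5) forces z5 = false.
Unit clause (!z3) forces z3 = false.
No clause remains; z1 is free.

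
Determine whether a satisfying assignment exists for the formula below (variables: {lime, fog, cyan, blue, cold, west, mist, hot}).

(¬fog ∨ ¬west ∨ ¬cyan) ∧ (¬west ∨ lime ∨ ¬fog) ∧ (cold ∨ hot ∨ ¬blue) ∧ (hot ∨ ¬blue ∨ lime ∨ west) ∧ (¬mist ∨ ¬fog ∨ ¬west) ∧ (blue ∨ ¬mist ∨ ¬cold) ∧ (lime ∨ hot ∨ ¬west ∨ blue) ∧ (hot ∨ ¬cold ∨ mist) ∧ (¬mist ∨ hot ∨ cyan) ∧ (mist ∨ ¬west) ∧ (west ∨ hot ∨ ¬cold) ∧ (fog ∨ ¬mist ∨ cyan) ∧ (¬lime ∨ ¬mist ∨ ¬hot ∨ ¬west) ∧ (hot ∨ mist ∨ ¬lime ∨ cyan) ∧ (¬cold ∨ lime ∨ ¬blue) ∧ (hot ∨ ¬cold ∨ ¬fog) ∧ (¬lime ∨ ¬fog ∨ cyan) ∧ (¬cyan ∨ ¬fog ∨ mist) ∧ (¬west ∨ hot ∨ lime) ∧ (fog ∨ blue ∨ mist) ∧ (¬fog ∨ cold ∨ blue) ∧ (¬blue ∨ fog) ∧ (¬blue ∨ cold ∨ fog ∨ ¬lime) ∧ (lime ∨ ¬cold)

Yes, satisfiable

Case mist = True:
Case fog = True:
From the singleton clause (¬west), west = False.
Case blue = True:
Case cold = False:
From the singleton clause (hot), hot = True.
Case lime = False:
Every clause is now satisfied; cyan is unconstrained.
A satisfying assignment: lime ↦ False, fog ↦ True, cyan ↦ True, blue ↦ True, cold ↦ False, west ↦ False, mist ↦ True, hot ↦ True.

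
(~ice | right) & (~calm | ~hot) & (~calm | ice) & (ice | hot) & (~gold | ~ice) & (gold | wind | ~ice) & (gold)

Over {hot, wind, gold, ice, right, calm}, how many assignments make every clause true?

4

There are 2^6 = 64 truth assignments over (hot, wind, gold, ice, right, calm).
Split on wind. With wind = 1, the clauses containing wind are satisfied and ~wind drops from the rest; 2 of the 2^5 = 32 assignments to the other variables satisfy what remains.
With wind = 0, by the same count on the reduced clause set, 2 assignments work.
Total: 2 + 2 = 4.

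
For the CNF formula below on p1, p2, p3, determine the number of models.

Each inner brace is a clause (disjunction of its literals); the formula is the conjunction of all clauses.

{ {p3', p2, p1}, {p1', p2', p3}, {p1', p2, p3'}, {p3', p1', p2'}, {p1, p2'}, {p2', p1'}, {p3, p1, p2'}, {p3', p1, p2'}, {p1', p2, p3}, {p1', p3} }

There are 2^3 = 8 truth assignments over (p1, p2, p3).
Split on p3. With p3 = 1, the clauses containing p3 are satisfied and p3' drops from the rest; 0 of the 2^2 = 4 assignments to the other variables satisfy what remains.
With p3 = 0, by the same count on the reduced clause set, 1 assignment works.
(One model: p1=F, p2=F, p3=F.)
Total: 0 + 1 = 1.

1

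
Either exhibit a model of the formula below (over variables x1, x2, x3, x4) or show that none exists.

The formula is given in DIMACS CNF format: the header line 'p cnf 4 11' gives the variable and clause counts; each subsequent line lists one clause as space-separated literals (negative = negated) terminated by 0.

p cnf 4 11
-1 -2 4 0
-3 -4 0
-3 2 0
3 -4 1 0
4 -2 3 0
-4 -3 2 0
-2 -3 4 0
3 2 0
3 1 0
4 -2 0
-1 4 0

x1: True,  x2: True,  x3: False,  x4: True

Try x3 = False.
Unit clause (x2) forces x2 = True.
Unit clause (x4) forces x4 = True.
Unit clause (x1) forces x1 = True.
All clauses are satisfied.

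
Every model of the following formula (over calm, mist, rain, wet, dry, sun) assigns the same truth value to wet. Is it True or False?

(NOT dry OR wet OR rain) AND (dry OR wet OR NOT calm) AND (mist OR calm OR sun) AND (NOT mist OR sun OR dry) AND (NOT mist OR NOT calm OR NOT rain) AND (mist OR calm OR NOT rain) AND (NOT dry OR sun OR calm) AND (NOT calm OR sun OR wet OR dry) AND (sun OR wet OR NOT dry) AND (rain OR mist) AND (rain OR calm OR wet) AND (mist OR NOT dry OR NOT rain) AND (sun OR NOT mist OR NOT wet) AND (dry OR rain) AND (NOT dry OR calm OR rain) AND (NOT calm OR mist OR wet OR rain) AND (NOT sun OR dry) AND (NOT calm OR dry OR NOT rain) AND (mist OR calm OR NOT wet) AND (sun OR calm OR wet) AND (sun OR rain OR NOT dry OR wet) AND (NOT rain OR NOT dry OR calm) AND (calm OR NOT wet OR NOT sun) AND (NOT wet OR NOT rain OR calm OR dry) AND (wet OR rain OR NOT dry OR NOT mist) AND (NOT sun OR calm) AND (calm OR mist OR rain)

True

Suppose wet = false.
Case dry = false:
From the singleton clause (NOT calm), calm = false.
From the singleton clause (rain), rain = true.
From the singleton clause (mist), mist = true.
From the singleton clause (sun), sun = true.
But (NOT sun) is also a unit clause — contradiction.
Backtrack on dry: now try dry = true.
From the singleton clause (rain), rain = true.
From the singleton clause (sun), sun = true.
From the singleton clause (mist), mist = true.
From the singleton clause (NOT calm), calm = false.
But (calm) is also a unit clause — contradiction.
Either choice for dry ends in contradiction.
So every satisfying assignment has wet = True.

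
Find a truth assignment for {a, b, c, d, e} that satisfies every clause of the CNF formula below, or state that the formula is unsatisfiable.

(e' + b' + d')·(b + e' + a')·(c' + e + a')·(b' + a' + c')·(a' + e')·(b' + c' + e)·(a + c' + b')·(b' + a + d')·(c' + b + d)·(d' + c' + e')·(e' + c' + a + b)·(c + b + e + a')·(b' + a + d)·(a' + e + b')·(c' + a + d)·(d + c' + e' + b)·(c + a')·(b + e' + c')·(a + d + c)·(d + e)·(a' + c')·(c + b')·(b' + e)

a ↦ 0, b ↦ 0, c ↦ 0, d ↦ 1, e ↦ 1

Case a = 0:
Case c = 0:
Unit clause (d) forces d = 1.
Unit clause (b') forces b = 0.
No clause remains; e is free.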